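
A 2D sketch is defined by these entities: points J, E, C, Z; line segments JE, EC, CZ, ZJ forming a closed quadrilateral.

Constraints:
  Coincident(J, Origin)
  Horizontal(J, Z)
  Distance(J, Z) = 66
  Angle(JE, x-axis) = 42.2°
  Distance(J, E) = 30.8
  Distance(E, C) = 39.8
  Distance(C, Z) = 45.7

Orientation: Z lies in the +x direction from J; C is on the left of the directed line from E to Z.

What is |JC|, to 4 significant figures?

70.51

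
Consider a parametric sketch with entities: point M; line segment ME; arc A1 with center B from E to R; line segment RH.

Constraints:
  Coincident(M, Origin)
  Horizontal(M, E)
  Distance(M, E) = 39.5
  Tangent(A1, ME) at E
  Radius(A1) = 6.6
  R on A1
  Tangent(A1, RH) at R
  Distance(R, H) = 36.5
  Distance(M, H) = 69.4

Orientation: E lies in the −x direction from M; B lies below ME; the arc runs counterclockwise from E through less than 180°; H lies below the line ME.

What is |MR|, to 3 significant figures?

46.0

Checks: M.y = 0.00, E.y = 0.00 ✓; |BE| = 6.600 ✓; |BR| = 6.600 ✓; ∠(BR, RH) = 90.00° ✓; |RH| = 36.50 ✓; |MH| = 69.40 ✓.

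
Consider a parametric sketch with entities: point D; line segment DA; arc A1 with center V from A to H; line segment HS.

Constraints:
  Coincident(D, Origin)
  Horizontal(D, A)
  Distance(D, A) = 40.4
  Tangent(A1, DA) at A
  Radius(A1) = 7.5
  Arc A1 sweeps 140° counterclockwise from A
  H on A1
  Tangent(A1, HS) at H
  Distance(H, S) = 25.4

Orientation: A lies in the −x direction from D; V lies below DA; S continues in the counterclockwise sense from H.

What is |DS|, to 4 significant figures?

39.22

D is at the origin; DA is horizontal with |DA| = 40.4 and A on the −x side, so A = (-40.40, 0.000). Tangency of A1 to DA means the radius VA is perpendicular to DA, so V = A + (0, -7.5) = (-40.40, -7.500). On A1, A sits at bearing 90° from V; a 140° counterclockwise sweep puts H at bearing 230°, so H = V + 7.5·(cos 230°, sin 230°) = (-45.22, -13.25). Since A1 is tangent to HS there, VH ⟂ HS, so HS runs along (−sin 230°, cos 230°); with |HS| = 25.4, S = (-25.76, -29.57). Then |DS| = |S − D| = 39.22.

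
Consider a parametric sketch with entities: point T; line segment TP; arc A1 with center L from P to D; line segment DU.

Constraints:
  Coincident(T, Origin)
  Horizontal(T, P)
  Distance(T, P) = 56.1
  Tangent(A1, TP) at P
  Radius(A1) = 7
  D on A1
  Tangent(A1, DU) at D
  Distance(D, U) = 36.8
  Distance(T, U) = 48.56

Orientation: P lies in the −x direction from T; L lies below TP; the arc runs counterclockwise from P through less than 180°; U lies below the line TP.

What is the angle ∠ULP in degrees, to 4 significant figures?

140.9°

Checks: |TP| = 56.10 ✓; |LD| = 7.000 ✓; ∠(LD, DU) = 90.00° ✓; |DU| = 36.80 ✓; |TU| = 48.56 ✓.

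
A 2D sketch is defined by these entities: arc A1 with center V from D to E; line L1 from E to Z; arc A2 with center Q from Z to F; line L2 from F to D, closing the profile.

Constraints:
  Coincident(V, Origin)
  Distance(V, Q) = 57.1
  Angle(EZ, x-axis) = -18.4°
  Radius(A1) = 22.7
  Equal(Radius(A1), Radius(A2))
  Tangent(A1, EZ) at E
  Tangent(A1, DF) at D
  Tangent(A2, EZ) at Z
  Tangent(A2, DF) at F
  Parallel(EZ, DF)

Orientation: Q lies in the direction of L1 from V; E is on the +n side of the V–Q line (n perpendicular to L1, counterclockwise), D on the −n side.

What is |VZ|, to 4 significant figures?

61.45

The slot axis is L1's direction at -18.4°, so u = (cos -18.4°, sin -18.4°) = (0.9489, -0.3156) and n = (−sin -18.4°, cos -18.4°) = (0.3156, 0.9489). V is at the origin and Q lies 57.1 along u from V, so Q = 57.1·u = (54.18, -18.02). Tangency of A1 to both parallel lines with radius 22.7 puts E and D at V ± 22.7·n: E = (7.165, 21.54), D = (-7.165, -21.54). Equal radii place Z and F the same way about Q: Z = Q + 22.7·n = (61.35, 3.516), F = Q − 22.7·n = (47.02, -39.56). Then |VZ| = |Z − V| = 61.45.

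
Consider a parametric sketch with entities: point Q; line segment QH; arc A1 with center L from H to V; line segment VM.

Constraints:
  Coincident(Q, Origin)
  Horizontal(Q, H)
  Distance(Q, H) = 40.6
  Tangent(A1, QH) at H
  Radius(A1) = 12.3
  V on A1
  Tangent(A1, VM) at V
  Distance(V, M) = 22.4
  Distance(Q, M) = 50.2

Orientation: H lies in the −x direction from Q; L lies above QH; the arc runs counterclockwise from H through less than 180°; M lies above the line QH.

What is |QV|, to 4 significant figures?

32.44

Q is at the origin; QH is horizontal with |QH| = 40.6 and H on the −x side, so H = (-40.60, 0.000). The tangent condition forces LH to be normal to QH, so L = H + (0, 12.3) = (-40.60, 12.30). Since LV ⟂ VM (tangency), |LM| = √(12.3² + 22.4²) = 25.55 regardless of where V sits on A1. So M lies on both circle(Q, 50.2) and circle(L, 25.55); the above-QH intersection is M = (-33.95, 36.98). V is the foot of the tangent from M: V = (-28.65, 15.21).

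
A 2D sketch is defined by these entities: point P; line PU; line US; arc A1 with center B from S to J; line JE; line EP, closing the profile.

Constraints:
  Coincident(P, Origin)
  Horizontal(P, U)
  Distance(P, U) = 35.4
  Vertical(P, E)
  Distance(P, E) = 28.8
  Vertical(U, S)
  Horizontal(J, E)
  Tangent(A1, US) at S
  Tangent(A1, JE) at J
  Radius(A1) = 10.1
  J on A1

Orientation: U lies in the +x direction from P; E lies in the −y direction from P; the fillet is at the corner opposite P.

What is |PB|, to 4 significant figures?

31.46

P is at the origin; P and U share the same y with |PU| = 35.4 and U on the +x side, so U = (35.40, 0.000). PE is vertical with |PE| = 28.8 and E on the −y side, so E = (0.000, -28.80). The virtual corner opposite P is at (35.40, -28.80). Tangency of A1 to US means the radius BS is perpendicular to US and since A1 is tangent to JE there, BJ ⟂ JE, with radius 10.1, so the center B sits 10.1 in from both sides at B = (25.30, -18.70). Then |PB| = |B − P| = 31.46.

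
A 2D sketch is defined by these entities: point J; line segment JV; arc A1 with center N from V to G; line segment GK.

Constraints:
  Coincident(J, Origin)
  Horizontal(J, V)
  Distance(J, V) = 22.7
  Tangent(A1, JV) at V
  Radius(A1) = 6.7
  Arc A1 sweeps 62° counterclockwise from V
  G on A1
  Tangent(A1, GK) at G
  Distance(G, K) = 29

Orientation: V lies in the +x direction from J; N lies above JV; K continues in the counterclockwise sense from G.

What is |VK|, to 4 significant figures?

35.10

J is at the origin; J and V share the same y with |JV| = 22.7 and V on the +x side, so V = (22.70, 0.000). A1 meets JV tangentially, so NV is at right angles to JV, so N = V + (0, 6.7) = (22.70, 6.700). On A1, V sits at bearing -90° from N; a 62° counterclockwise sweep puts G at bearing -28°, so G = N + 6.7·(cos -28°, sin -28°) = (28.62, 3.555). A1 meets GK tangentially, so NG is at right angles to GK, so GK runs along (−sin -28°, cos -28°); with |GK| = 29.0, K = (42.23, 29.16). Then |VK| = |K − V| = 35.10.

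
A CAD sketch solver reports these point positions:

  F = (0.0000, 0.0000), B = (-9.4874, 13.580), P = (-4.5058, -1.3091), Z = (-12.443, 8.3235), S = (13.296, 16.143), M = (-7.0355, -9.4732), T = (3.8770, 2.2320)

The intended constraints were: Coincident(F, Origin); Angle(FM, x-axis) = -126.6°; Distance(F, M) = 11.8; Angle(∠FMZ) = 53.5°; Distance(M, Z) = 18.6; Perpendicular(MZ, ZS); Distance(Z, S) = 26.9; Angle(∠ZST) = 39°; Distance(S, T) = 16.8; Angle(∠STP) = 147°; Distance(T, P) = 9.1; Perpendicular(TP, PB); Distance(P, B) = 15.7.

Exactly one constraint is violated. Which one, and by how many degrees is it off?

Perpendicular(TP, PB) — off by 4.40°.

F = (0.00, 0.00) ✓; FM at -126.6° ✓; |FM| = 11.80 ✓; ∠FMZ = 53.50° ✓; |MZ| = 18.60 ✓; ∠(MZ, ZS) = 90.00° ✓; |ZS| = 26.90 ✓; ∠ZST = 39.00° ✓; |ST| = 16.80 ✓; ∠STP = 147.0° ✓; |TP| = 9.100 ✓; ∠(TP, PB) = 94.40° ✗; |PB| = 15.70 ✓.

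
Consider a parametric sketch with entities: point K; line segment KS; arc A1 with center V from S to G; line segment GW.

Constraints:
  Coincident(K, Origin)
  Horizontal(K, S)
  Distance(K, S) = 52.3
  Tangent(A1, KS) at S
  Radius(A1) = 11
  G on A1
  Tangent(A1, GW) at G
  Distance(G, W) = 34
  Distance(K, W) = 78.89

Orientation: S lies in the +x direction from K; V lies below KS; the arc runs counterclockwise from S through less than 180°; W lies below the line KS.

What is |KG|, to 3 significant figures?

47.3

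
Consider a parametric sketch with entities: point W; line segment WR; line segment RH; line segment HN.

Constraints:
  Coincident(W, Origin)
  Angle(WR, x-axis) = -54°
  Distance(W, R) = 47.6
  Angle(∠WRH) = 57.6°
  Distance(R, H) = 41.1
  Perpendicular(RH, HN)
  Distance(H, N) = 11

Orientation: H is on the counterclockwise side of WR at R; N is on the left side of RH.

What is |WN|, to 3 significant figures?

33.1

∠WRH = 57.6°, so RH runs at -54.0° + (180° − 57.6°) = 68.4° from the x-axis; with |RH| = 41.1, H = R + 41.1·(cos 68.4°, sin 68.4°) = (43.1, -0.295). RH ⟂ HN; with |HN| = 11.0 on the left of RH, N = H + 11.0·(-0.930, 0.368) = (32.9, 3.75). Then |WN| = |N − W| = 33.1.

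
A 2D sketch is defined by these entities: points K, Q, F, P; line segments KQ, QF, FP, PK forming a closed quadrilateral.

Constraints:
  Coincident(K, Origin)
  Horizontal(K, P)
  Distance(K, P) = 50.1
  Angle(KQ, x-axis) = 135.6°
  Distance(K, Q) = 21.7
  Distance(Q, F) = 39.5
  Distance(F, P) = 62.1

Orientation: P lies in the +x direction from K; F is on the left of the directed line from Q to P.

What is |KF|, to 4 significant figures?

47.17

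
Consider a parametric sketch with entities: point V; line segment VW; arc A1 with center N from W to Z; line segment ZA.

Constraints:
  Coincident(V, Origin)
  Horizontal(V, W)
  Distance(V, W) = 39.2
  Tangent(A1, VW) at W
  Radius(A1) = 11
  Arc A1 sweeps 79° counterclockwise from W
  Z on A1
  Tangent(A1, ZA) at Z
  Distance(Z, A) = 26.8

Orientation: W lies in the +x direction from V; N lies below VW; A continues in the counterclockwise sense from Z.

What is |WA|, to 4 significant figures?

38.64

On A1, W sits at bearing 90° from N; a 79° counterclockwise sweep puts Z at bearing 169°, so Z = N + 11.0·(cos 169°, sin 169°) = (28.40, -8.901). The tangent condition forces NZ to be normal to ZA, so ZA runs along (−sin 169°, cos 169°); with |ZA| = 26.8, A = (23.29, -35.21). Then |WA| = |A − W| = 38.64.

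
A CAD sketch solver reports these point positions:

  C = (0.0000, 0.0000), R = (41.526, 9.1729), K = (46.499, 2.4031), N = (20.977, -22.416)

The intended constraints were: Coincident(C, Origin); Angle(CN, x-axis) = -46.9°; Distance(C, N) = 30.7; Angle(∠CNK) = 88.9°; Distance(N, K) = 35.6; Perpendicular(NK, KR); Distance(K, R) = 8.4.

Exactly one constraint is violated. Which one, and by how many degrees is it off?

Perpendicular(NK, KR) — off by 7.90°.

C = (0.00, 0.00) ✓; CN at -46.90° ✓; |CN| = 30.70 ✓; ∠CNK = 88.90° ✓; |NK| = 35.60 ✓; ∠(NK, KR) = 82.10° ✗; |KR| = 8.400 ✓.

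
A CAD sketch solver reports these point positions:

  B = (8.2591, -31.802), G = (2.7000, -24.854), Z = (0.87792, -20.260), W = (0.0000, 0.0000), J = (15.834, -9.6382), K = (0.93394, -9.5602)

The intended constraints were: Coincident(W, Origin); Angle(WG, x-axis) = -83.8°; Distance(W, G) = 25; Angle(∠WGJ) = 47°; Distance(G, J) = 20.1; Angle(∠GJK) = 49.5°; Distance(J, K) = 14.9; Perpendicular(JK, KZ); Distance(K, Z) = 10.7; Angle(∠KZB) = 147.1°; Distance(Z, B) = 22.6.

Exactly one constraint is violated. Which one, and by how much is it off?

Distance(Z, B) = 22.6 — off by 8.90.

W = (0.00, 0.00) ✓; WG at -83.80° ✓; |WG| = 25.00 ✓; ∠WGJ = 47.00° ✓; |GJ| = 20.10 ✓; ∠GJK = 49.50° ✓; |JK| = 14.90 ✓; ∠(JK, KZ) = 90.00° ✓; |KZ| = 10.70 ✓; ∠KZB = 147.1° ✓; |ZB| = 13.70 ✗.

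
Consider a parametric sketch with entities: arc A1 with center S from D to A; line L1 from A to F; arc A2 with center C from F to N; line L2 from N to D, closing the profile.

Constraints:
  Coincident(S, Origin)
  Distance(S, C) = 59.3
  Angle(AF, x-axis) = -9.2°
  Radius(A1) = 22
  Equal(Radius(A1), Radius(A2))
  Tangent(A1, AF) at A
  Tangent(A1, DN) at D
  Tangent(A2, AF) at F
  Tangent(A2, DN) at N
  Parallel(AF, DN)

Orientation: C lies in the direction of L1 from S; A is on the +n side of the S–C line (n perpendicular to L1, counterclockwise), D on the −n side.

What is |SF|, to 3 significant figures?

63.2

The slot axis is L1's direction at -9.2°, so u = (cos -9.2°, sin -9.2°) = (0.987, -0.160) and n = (−sin -9.2°, cos -9.2°) = (0.160, 0.987). S is at the origin and C lies 59.3 along u from S, so C = 59.3·u = (58.5, -9.48). Tangency of A1 to both parallel lines with radius 22.0 puts A and D at S ± 22.0·n: A = (3.52, 21.7), D = (-3.52, -21.7). Equal radii place F and N the same way about C: F = C + 22.0·n = (62.1, 12.2), N = C − 22.0·n = (55.0, -31.2). Then |SF| = |F − S| = 63.2.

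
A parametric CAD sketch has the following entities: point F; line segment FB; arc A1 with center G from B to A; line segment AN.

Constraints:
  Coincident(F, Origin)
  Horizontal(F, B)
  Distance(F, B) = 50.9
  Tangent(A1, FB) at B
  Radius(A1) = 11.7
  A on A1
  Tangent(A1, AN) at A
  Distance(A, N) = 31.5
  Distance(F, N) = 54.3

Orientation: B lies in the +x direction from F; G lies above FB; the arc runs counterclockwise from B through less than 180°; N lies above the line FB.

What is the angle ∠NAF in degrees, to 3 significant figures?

60.9°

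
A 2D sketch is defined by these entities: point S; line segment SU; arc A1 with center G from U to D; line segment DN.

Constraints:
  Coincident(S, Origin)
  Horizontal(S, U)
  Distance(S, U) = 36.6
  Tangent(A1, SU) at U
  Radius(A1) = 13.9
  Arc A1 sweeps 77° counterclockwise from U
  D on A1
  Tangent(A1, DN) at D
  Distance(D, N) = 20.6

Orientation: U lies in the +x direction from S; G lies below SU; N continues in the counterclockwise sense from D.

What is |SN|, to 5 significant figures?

35.928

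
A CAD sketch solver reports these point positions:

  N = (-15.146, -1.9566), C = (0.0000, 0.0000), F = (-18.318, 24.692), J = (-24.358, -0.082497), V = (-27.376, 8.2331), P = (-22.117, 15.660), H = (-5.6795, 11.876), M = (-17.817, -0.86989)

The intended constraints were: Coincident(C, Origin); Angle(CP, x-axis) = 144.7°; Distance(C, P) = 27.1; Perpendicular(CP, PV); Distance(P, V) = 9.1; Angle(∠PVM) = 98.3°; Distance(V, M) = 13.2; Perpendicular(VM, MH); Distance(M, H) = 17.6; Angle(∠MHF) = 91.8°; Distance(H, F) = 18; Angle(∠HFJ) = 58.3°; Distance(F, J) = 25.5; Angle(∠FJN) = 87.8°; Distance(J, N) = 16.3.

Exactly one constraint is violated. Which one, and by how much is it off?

Distance(J, N) = 16.3 — off by 6.90.

C = (0.00, 0.00) ✓; CP at 144.7° ✓; |CP| = 27.10 ✓; ∠(CP, PV) = 90.00° ✓; |PV| = 9.100 ✓; ∠PVM = 98.30° ✓; |VM| = 13.20 ✓; ∠(VM, MH) = 90.00° ✓; |MH| = 17.60 ✓; ∠MHF = 91.80° ✓; |HF| = 18.00 ✓; ∠HFJ = 58.30° ✓; |FJ| = 25.50 ✓; ∠FJN = 87.80° ✓; |JN| = 9.401 ✗.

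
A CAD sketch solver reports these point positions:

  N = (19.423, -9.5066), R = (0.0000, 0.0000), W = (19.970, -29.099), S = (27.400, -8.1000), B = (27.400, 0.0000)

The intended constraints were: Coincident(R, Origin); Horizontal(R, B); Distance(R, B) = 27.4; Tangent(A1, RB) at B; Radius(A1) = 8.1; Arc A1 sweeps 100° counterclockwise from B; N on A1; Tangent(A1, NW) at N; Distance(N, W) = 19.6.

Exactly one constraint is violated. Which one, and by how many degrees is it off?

Tangent(A1, NW) at N — off by 8.40°.

R = (0.00, 0.00) ✓; R.y = 0.00, B.y = 0.00 ✓; |RB| = 27.40 ✓; ∠(SB, BR) = 90.00° ✓; |SB| = 8.100 ✓; bearing(S→N) − bearing(S→B) = 100.0° ✓; |SN| = 8.100 ✓; ∠(SN, NW) = 98.40° ✗; |NW| = 19.60 ✓.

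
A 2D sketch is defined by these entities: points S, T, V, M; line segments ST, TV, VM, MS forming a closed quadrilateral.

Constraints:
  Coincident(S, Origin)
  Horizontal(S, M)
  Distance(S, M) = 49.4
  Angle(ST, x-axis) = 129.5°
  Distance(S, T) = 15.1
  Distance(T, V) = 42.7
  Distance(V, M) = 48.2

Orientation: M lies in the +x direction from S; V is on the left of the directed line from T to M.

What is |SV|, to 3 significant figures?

45.8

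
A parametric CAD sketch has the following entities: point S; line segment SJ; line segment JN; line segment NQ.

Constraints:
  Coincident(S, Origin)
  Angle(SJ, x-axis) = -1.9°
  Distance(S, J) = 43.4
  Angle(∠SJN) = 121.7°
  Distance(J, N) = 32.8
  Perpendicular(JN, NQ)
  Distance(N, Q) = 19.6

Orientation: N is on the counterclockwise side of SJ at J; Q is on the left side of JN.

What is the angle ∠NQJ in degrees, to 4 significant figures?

59.14°

∠SJN = 121.7°, so JN runs at -1.9° + (180° − 121.7°) = 56.40° from the x-axis; with |JN| = 32.8, N = J + 32.8·(cos 56.40°, sin 56.40°) = (61.53, 25.88). JN is perpendicular to NQ; with |NQ| = 19.6 on the left of JN, Q = N + 19.6·(-0.8329, 0.5534) = (45.20, 36.73). Then cos ∠NQJ = QN·QJ / (|QN||QJ|), giving 59.14°.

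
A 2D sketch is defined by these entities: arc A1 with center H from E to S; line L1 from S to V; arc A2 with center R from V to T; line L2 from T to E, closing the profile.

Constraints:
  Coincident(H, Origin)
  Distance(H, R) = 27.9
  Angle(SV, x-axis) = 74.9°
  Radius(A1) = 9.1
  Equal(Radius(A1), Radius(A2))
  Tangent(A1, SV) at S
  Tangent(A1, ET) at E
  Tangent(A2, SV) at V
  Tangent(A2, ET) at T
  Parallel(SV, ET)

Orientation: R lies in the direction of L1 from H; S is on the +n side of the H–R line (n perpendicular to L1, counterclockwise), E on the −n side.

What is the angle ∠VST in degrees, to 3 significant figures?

33.1°

Tangency of A1 to both parallel lines with radius 9.1 puts S and E at H ± 9.1·n: S = (-8.79, 2.37), E = (8.79, -2.37). Equal radii place V and T the same way about R: V = R + 9.1·n = (-1.52, 29.3), T = R − 9.1·n = (16.1, 24.6). Then cos ∠VST = SV·ST / (|SV||ST|), giving 33.1°.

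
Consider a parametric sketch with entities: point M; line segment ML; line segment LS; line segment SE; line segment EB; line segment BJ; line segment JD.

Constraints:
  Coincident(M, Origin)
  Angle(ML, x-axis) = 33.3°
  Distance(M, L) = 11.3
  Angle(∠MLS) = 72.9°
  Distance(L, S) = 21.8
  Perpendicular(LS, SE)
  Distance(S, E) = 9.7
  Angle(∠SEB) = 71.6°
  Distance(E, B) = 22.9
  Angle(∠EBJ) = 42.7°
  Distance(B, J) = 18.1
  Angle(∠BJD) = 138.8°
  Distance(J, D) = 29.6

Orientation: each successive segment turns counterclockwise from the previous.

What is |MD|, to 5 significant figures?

42.180

∠EBJ = 42.7° gives BJ at 116.10° from the x-axis; with |BJ| = 18.1, J = (-0.14826, 20.599). ∠BJD = 138.8° gives JD at 157.30° from the x-axis; with |JD| = 29.6, D = (-27.455, 32.022). Then |MD| = |D − M| = 42.180.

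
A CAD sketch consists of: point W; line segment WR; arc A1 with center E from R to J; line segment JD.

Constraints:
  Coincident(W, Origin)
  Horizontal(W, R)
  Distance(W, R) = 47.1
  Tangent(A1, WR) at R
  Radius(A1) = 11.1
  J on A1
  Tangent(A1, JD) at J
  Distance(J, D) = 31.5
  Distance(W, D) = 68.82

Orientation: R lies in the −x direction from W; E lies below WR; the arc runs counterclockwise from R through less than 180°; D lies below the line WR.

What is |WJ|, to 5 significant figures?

59.469

W is at the origin; W and R share the same y with |WR| = 47.1 and R on the −x side, so R = (-47.100, 0.0000). Tangency of A1 to WR means the radius ER is perpendicular to WR, so E = R + (0, -11.1) = (-47.100, -11.100). Since EJ ⟂ JD (tangency), |ED| = √(11.1² + 31.5²) = 33.399 regardless of where J sits on A1. So D lies on both circle(W, 68.82) and circle(E, 33.399); the below-WR intersection is D = (-52.928, -43.986). J is the foot of the tangent from D: J = (-58.052, -12.905).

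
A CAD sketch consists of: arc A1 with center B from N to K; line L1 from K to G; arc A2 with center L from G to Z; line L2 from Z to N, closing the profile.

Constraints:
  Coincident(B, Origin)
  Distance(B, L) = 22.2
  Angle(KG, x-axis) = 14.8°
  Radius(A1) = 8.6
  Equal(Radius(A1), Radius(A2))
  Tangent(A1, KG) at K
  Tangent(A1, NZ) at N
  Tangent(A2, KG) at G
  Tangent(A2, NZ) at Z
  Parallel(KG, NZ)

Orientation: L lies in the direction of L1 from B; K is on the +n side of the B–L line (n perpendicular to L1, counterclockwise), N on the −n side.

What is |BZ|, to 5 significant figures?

23.808

Tangency of A1 to both parallel lines with radius 8.6 puts K and N at B ± 8.6·n: K = (-2.1968, 8.3147), N = (2.1968, -8.3147). Equal radii place G and Z the same way about L: G = L + 8.6·n = (19.267, 13.986), Z = L − 8.6·n = (23.660, -2.6438). Then |BZ| = |Z − B| = 23.808.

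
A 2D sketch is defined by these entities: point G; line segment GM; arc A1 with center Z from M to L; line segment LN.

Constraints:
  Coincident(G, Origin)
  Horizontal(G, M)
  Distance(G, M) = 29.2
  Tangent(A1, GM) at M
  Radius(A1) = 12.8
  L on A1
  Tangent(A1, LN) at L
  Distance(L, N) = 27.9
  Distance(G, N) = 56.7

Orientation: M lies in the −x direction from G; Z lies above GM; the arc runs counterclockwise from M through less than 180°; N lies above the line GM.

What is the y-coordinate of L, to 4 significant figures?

21.18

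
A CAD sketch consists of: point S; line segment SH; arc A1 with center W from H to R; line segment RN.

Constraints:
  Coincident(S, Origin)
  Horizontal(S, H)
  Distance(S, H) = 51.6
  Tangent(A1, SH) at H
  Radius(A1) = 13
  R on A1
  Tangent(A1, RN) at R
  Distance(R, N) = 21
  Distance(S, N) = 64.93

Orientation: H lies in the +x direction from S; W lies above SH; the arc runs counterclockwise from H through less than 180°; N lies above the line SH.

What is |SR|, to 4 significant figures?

65.87

Checks: |WH| = 13.00 ✓; |WR| = 13.00 ✓; ∠(WR, RN) = 90.00° ✓; |RN| = 21.00 ✓; |SN| = 64.93 ✓.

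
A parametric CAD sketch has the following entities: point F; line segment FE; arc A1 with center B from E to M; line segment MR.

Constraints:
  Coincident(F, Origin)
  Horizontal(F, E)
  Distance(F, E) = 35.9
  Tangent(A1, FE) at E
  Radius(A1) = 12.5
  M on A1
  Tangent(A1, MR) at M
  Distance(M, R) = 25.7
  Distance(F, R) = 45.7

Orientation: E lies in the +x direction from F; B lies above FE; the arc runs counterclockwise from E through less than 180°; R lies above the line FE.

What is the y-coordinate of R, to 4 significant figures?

38.65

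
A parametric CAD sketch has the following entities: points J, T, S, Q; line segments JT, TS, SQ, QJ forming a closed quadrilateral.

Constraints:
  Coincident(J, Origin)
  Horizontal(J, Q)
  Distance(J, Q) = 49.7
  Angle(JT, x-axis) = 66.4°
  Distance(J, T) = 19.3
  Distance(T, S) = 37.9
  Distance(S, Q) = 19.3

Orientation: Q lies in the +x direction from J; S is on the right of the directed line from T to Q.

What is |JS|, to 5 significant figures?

34.883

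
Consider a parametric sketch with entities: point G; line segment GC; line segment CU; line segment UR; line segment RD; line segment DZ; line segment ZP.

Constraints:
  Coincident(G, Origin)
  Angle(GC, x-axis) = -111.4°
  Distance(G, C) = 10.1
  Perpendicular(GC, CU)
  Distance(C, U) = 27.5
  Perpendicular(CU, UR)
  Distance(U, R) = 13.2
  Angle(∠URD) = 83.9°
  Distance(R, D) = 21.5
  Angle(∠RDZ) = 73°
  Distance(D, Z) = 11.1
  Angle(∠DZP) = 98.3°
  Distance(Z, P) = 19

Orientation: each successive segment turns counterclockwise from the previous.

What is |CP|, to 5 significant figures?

29.377

G is at the origin; GC runs at -111.4° with length 10.1, so C = (-3.6853, -9.4037). GC ⟂ CU, so CU runs at -21.400°; with |CU| = 27.5, U = (21.919, -19.438). CU ⟂ UR, so UR runs at 68.600°; with |UR| = 13.2, R = (26.735, -7.1478). ∠URD = 83.9° gives RD at 164.70° from the x-axis; with |RD| = 21.5, D = (5.9972, -1.4746). ∠RDZ = 73.0° gives DZ at -88.300° from the x-axis; with |DZ| = 11.1, Z = (6.3265, -12.570). ∠DZP = 98.3° gives ZP at -6.6000° from the x-axis; with |ZP| = 19.0, P = (25.201, -14.753). Then |CP| = |P − C| = 29.377.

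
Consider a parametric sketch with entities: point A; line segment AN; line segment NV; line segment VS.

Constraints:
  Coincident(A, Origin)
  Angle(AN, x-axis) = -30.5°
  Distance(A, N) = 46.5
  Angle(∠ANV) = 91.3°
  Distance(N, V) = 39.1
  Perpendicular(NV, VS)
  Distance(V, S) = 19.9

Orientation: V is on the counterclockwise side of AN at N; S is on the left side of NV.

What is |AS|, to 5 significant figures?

48.160

∠ANV = 91.3°, so NV runs at -30.5° + (180° − 91.3°) = 58.200° from the x-axis; with |NV| = 39.1, V = N + 39.1·(cos 58.200°, sin 58.200°) = (60.670, 9.6303). NV ⟂ VS; with |VS| = 19.9 on the left of NV, S = V + 19.9·(-0.84989, 0.52696) = (43.757, 20.117). Then |AS| = |S − A| = 48.160.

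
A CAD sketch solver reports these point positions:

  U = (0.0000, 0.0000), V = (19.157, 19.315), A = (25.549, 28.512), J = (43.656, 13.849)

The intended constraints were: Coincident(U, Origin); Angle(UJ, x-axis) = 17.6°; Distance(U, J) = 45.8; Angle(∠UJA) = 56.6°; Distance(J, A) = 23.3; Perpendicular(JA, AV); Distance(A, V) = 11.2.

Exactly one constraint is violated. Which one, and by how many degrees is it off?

Perpendicular(JA, AV) — off by 4.20°.

U = (0.00, 0.00) ✓; UJ at 17.60° ✓; |UJ| = 45.80 ✓; ∠UJA = 56.60° ✓; |JA| = 23.30 ✓; ∠(JA, AV) = 94.20° ✗; |AV| = 11.20 ✓.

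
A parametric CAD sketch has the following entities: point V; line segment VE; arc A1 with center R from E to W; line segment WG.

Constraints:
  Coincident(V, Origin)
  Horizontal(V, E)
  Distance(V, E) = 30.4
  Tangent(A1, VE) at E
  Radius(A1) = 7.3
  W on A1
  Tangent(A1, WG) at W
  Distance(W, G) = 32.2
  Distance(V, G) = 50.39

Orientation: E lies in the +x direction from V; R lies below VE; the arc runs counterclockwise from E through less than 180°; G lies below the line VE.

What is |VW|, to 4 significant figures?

24.91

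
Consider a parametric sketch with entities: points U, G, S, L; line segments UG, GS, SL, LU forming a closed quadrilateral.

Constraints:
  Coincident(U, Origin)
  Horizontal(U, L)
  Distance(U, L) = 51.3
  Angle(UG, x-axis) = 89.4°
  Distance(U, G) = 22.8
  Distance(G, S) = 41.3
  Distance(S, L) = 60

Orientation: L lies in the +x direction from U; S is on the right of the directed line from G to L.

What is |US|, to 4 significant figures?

18.99

Checks: |GS| = 41.30 ✓; |SL| = 60.00 ✓.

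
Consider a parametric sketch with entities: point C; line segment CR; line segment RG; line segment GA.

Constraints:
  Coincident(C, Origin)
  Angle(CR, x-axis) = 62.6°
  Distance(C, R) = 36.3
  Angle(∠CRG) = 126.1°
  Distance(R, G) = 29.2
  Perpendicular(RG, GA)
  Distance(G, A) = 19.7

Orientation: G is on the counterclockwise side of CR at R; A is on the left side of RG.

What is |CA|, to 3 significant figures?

51.5

C is at the origin; CR runs at 62.6° with length 36.3, so R = 36.3·(cos 62.6°, sin 62.6°) = (16.7, 32.2). ∠CRG = 126.1°, so RG runs at 62.6° + (180° − 126.1°) = 116° from the x-axis; with |RG| = 29.2, G = R + 29.2·(cos 116°, sin 116°) = (3.68, 58.4). The perpendicularity gives GA at right angles to RG; with |GA| = 19.7 on the left of RG, A = G + 19.7·(-0.895, -0.446) = (-14.0, 49.6). Then |CA| = |A − C| = 51.5.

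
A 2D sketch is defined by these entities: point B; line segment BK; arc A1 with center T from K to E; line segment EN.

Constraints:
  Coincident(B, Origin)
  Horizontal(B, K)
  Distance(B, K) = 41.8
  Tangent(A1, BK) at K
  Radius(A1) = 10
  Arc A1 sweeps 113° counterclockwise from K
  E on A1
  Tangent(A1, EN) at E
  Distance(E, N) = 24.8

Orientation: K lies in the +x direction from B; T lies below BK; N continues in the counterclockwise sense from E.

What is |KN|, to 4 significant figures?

36.74

B is at the origin; B and K share the same y with |BK| = 41.8 and K on the +x side, so K = (41.80, 0.000). The tangent condition forces TK to be normal to BK, so T = K + (0, -10) = (41.80, -10.00). On A1, K sits at bearing 90° from T; a 113° counterclockwise sweep puts E at bearing 203°, so E = T + 10.0·(cos 203°, sin 203°) = (32.59, -13.91). The tangent condition forces TE to be normal to EN, so EN runs along (−sin 203°, cos 203°); with |EN| = 24.8, N = (42.29, -36.74). Then |KN| = |N − K| = 36.74.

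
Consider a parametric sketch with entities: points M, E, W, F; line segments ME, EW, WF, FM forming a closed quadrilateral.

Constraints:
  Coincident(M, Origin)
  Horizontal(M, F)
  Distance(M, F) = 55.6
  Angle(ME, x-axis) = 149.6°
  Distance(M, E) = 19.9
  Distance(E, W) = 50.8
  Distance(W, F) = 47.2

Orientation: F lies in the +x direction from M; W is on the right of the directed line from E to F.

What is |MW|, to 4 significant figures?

32.31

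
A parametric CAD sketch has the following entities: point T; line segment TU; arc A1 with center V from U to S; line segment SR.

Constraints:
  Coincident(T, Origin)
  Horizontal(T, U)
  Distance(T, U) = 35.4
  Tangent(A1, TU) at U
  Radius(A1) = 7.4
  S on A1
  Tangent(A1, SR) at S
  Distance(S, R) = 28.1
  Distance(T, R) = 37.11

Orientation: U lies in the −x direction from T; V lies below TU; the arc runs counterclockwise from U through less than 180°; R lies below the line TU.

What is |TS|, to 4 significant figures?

42.35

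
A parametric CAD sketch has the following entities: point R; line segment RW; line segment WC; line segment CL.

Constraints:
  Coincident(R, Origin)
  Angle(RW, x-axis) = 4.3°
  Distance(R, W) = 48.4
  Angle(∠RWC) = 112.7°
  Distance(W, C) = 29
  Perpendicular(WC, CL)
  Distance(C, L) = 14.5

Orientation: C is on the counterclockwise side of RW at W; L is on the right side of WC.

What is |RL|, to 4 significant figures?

75.97

∠RWC = 112.7°, so WC runs at 4.3° + (180° − 112.7°) = 71.60° from the x-axis; with |WC| = 29.0, C = W + 29.0·(cos 71.60°, sin 71.60°) = (57.42, 31.15). The perpendicularity gives CL at right angles to WC; with |CL| = 14.5 on the right of WC, L = C + 14.5·(0.9489, -0.3156) = (71.18, 26.57). Then |RL| = |L − R| = 75.97.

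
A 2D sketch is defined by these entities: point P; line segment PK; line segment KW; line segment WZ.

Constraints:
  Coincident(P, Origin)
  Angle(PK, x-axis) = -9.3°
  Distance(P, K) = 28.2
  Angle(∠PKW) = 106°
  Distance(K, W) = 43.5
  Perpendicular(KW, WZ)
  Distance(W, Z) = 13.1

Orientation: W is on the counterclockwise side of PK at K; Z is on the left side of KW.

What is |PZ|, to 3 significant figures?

53.2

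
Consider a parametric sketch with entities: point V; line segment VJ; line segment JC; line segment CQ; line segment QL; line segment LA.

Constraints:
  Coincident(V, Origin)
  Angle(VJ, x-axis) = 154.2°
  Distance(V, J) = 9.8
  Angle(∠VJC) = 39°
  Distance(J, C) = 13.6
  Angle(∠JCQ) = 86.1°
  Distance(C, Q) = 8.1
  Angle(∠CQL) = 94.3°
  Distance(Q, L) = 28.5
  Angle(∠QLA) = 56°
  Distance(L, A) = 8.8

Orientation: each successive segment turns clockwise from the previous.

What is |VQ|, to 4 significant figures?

5.760

∠VJC = 39.0° gives JC at 13.20° from the x-axis; with |JC| = 13.6, C = (4.418, 7.371). ∠JCQ = 86.1° gives CQ at -80.70° from the x-axis; with |CQ| = 8.1, Q = (5.727, -0.6227). Then |VQ| = |Q − V| = 5.760.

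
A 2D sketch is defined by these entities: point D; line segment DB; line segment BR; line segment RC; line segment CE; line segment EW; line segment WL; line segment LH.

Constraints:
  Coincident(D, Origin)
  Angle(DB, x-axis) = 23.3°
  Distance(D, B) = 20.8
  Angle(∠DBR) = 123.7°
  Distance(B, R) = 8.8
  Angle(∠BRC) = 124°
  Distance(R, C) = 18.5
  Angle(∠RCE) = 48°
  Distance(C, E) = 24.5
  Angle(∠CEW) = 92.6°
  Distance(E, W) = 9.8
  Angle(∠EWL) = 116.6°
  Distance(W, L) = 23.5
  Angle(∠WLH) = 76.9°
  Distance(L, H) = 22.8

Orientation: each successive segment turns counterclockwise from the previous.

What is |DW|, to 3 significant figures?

16.8

D is at the origin; DB runs at 23.3° with length 20.8, so B = (19.1, 8.23). ∠DBR = 123.7° gives BR at 79.6° from the x-axis; with |BR| = 8.8, R = (20.7, 16.9). ∠BRC = 124.0° gives RC at 136° from the x-axis; with |RC| = 18.5, C = (7.47, 29.8). ∠RCE = 48.0° gives CE at -92.4° from the x-axis; with |CE| = 24.5, E = (6.45, 5.35). ∠CEW = 92.6° gives EW at -5.00° from the x-axis; with |EW| = 9.8, W = (16.2, 4.49). Then |DW| = |W − D| = 16.8.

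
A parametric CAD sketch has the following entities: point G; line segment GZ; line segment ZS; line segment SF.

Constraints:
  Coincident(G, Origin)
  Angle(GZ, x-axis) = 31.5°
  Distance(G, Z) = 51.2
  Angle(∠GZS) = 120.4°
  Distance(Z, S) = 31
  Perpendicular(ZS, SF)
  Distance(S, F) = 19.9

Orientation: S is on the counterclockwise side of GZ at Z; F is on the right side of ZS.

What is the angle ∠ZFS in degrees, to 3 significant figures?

57.3°

∠GZS = 120.4°, so ZS runs at 31.5° + (180° − 120.4°) = 91.1° from the x-axis; with |ZS| = 31.0, S = Z + 31.0·(cos 91.1°, sin 91.1°) = (43.1, 57.7). ZS is perpendicular to SF; with |SF| = 19.9 on the right of ZS, F = S + 19.9·(1.00, 0.0192) = (63.0, 58.1). Then cos ∠ZFS = FZ·FS / (|FZ||FS|), giving 57.3°.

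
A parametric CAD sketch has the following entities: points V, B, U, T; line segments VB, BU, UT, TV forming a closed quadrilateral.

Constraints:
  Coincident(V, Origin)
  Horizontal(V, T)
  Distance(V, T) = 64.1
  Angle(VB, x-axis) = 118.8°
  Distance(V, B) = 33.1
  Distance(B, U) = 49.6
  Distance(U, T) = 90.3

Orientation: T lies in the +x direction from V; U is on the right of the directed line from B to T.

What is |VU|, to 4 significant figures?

31.18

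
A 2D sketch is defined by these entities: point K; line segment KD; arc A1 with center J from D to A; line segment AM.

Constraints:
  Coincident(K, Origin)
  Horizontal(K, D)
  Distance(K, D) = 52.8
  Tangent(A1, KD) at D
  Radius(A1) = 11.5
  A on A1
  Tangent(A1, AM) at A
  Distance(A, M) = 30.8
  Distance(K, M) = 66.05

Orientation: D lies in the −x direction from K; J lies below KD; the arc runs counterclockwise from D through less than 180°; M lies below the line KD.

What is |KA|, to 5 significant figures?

65.230

Checks: ∠(JD, DK) = 90.00° ✓; |JD| = 11.50 ✓; |JA| = 11.50 ✓; ∠(JA, AM) = 90.00° ✓; |AM| = 30.80 ✓; |KM| = 66.05 ✓.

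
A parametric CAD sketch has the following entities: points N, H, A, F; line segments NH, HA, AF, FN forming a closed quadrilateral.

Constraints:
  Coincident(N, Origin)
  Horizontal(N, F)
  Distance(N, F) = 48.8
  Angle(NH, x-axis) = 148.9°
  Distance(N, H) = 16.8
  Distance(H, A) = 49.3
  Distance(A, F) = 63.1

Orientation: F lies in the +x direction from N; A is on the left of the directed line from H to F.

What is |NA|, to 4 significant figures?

52.00

Checks: NH at 148.9° ✓; |HA| = 49.30 ✓; |AF| = 63.10 ✓.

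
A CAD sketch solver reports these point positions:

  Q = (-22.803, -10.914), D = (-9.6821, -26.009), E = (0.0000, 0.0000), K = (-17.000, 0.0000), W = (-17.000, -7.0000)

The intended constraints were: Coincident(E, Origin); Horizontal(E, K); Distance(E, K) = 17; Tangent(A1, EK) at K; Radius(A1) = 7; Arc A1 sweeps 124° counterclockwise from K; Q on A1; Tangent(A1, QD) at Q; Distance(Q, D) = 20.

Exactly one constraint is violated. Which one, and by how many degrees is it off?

Tangent(A1, QD) at Q — off by 7.00°.

E = (0.00, 0.00) ✓; E.y = 0.00, K.y = 0.00 ✓; |EK| = 17.00 ✓; ∠(WK, KE) = 90.00° ✓; |WK| = 7.000 ✓; bearing(W→Q) − bearing(W→K) = 124.0° ✓; |WQ| = 7.000 ✓; ∠(WQ, QD) = 83.00° ✗; |QD| = 20.00 ✓.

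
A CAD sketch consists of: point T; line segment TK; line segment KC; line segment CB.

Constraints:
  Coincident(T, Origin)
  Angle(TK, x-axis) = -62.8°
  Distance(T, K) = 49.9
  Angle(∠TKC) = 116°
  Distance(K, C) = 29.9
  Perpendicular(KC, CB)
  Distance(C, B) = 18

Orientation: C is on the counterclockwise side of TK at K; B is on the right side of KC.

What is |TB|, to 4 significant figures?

81.43

T is at the origin; TK runs at -62.8° with length 49.9, so K = 49.9·(cos -62.8°, sin -62.8°) = (22.81, -44.38). ∠TKC = 116.0°, so KC runs at -62.8° + (180° − 116.0°) = 1.200° from the x-axis; with |KC| = 29.9, C = K + 29.9·(cos 1.200°, sin 1.200°) = (52.70, -43.76). KC is perpendicular to CB; with |CB| = 18.0 on the right of KC, B = C + 18.0·(0.02094, -0.9998) = (53.08, -61.75). Then |TB| = |B − T| = 81.43.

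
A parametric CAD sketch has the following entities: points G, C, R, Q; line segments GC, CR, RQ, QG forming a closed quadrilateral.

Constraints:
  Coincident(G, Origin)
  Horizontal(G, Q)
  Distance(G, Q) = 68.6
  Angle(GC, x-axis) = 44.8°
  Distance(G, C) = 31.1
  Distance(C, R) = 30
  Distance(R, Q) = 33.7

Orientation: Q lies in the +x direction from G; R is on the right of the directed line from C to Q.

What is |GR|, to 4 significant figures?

35.63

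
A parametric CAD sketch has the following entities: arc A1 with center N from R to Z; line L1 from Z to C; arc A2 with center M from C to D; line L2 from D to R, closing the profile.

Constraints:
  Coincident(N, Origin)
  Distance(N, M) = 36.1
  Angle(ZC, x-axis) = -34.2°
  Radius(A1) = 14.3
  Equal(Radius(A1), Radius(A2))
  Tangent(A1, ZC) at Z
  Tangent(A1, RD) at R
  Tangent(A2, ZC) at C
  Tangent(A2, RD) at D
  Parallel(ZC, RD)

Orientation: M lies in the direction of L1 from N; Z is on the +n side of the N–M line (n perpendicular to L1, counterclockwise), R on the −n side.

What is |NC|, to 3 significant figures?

38.8

The slot axis is L1's direction at -34.2°, so u = (cos -34.2°, sin -34.2°) = (0.827, -0.562) and n = (−sin -34.2°, cos -34.2°) = (0.562, 0.827). N is at the origin and M lies 36.1 along u from N, so M = 36.1·u = (29.9, -20.3). Tangency of A1 to both parallel lines with radius 14.3 puts Z and R at N ± 14.3·n: Z = (8.04, 11.8), R = (-8.04, -11.8). Equal radii place C and D the same way about M: C = M + 14.3·n = (37.9, -8.46), D = M − 14.3·n = (21.8, -32.1). Then |NC| = |C − N| = 38.8.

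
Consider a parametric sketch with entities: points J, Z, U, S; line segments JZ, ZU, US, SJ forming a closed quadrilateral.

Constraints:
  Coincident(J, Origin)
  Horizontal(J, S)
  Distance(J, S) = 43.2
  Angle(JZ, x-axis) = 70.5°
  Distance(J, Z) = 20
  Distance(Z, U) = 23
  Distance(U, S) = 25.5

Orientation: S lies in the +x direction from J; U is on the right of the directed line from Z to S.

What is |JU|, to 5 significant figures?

17.783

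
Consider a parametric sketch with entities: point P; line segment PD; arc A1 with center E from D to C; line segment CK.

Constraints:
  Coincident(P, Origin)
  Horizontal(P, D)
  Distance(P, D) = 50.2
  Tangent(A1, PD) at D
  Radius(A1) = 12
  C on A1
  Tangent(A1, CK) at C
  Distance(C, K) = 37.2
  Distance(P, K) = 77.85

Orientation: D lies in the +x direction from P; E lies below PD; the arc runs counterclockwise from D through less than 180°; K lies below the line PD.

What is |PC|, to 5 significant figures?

44.038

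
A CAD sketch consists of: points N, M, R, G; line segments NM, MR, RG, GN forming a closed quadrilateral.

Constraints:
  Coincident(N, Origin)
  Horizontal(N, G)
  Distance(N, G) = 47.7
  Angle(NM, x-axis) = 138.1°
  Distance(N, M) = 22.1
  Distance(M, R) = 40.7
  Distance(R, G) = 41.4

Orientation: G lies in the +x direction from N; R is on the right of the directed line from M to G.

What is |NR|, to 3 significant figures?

19.1

Checks: |MR| = 40.70 ✓; |RG| = 41.40 ✓.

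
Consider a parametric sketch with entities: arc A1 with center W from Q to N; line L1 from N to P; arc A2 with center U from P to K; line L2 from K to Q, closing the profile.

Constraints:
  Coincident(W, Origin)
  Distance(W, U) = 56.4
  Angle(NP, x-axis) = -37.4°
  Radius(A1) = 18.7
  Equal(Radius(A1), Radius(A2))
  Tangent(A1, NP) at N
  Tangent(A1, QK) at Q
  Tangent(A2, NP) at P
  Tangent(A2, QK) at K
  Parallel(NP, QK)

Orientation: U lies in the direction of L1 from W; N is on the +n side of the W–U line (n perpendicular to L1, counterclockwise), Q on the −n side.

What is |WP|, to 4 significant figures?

59.42

The slot axis is L1's direction at -37.4°, so u = (cos -37.4°, sin -37.4°) = (0.7944, -0.6074) and n = (−sin -37.4°, cos -37.4°) = (0.6074, 0.7944). W is at the origin and U lies 56.4 along u from W, so U = 56.4·u = (44.80, -34.26). Tangency of A1 to both parallel lines with radius 18.7 puts N and Q at W ± 18.7·n: N = (11.36, 14.86), Q = (-11.36, -14.86). Equal radii place P and K the same way about U: P = U + 18.7·n = (56.16, -19.40), K = U − 18.7·n = (33.45, -49.11). Then |WP| = |P − W| = 59.42.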